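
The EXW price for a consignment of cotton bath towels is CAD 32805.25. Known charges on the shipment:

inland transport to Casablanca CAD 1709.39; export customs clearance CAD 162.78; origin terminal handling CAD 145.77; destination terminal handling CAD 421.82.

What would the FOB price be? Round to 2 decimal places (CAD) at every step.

Not relevant to the conversion: destination terminal — on the buyer under both terms; not part of either seller's price.
From EXW to FOB, the seller additionally bears: inland to port, export clearance, origin terminal.
FOB price = 32805.25 + 1709.39 + 162.78 + 145.77 = 34823.19

FOB price: CAD 34823.19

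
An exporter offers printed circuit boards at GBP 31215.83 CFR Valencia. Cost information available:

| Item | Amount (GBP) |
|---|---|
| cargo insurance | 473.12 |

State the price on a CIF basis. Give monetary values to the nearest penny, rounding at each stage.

From CFR to CIF, the seller additionally bears: insurance.
CIF price = 31215.83 + 473.12 = 31688.95

CIF price: GBP 31688.95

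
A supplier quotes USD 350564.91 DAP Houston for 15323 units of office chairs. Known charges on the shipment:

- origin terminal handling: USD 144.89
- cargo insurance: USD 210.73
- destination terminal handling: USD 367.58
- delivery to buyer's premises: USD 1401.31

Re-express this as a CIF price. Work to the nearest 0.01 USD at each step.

CIF price: USD 348796.02

Not relevant to the conversion: insurance, origin terminal — on the seller under both DAP and CIF; already in the DAP price and stays in the CIF price.
From DAP to CIF, the seller no longer bears: destination terminal, delivery.
CIF price = 350564.91 − 367.58 − 1401.31 = 348796.02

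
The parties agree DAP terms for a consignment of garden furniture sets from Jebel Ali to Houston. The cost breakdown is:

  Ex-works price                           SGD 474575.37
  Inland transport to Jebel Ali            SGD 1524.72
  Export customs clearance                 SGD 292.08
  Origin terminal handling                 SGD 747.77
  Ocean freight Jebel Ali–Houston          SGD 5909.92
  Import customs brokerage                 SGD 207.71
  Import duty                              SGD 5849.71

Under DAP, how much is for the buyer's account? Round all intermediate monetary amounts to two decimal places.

Buyer's account: SGD 6057.42

DAP: the seller bears all costs to the named destination except import duty and clearance.
Seller's account: goods 474575.37 + inland to port 1524.72 + export clearance 292.08 + origin terminal 747.77 + freight 5909.92 = 483049.86
Buyer's account: brokerage 207.71 + duty 5849.71 = 6057.42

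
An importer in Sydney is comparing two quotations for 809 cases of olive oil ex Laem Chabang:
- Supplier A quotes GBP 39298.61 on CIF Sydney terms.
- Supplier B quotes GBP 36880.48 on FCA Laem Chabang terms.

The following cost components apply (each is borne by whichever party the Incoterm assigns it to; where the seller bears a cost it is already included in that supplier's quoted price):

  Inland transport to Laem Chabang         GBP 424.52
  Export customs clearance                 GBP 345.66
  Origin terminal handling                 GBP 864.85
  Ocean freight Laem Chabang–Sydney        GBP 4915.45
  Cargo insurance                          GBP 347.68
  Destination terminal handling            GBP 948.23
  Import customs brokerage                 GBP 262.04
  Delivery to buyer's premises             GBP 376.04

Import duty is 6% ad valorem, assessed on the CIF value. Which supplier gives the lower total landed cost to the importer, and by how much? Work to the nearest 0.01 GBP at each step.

Supplier A is cheaper by GBP 3932.44

Supplier A (CIF):
The CIF price already equals the CIF value: 39298.61
Import duty = 39298.61 × 6% = 2357.92
Buyer bears (A): 948.23 + 262.04 + 376.04 = 1586.31
Landed cost (A) = invoice 39298.61 + 1586.31 + duty 2357.92 = 43242.84
Supplier B (FCA):
CIF value = FCA price + origin terminal + freight + insurance = 36880.48 + 864.85 + 4915.45 + 347.68 = 43008.46
Import duty = 43008.46 × 6% = 2580.51
Buyer bears (B): 864.85 + 4915.45 + 347.68 + 948.23 + 262.04 + 376.04 = 7714.29
Landed cost (B) = invoice 36880.48 + 7714.29 + duty 2580.51 = 47175.28
Difference = |43242.84 − 47175.28| = 3932.44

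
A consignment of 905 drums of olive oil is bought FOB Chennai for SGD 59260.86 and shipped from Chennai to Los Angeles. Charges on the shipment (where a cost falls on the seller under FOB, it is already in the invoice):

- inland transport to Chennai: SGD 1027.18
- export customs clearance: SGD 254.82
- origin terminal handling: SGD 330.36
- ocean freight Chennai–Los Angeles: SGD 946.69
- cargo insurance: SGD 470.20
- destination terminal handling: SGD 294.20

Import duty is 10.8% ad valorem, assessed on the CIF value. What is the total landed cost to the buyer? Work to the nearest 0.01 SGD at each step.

FOB: the seller bears costs until goods are on board at the origin port; the buyer bears freight, insurance and all costs thereafter.
Already in the invoice (seller's account under FOB): inland to port, export clearance, origin terminal — exclude.
CIF value = FOB price + freight + insurance = 59260.86 + 946.69 + 470.20 = 60677.75
Import duty = 60677.75 × 10.8% = 6553.20
Buyer bears: freight 946.69 + insurance 470.20 + destination terminal 294.20 + duty 6553.20 = 8264.29
Landed cost = invoice 59260.86 + 8264.29 = 67525.15

Total landed cost: SGD 67525.15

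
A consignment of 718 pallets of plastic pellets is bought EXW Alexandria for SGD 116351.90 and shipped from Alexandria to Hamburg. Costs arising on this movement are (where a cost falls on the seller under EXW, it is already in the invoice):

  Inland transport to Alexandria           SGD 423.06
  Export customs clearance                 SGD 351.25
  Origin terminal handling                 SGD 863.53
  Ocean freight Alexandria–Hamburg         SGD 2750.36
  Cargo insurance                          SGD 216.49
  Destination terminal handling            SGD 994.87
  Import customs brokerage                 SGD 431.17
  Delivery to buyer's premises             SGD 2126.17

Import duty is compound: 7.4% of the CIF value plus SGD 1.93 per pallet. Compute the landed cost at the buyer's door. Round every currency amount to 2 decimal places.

EXW: the seller makes goods available at their premises; the buyer bears all onward costs.
CIF value = EXW price + inland to port + export clearance + origin terminal + freight + insurance = 116351.90 + 423.06 + 351.25 + 863.53 + 2750.36 + 216.49 = 120956.59
Ad valorem component: 120956.59 × 7.4% = 8950.79
Specific component: 718 × 1.93 = 1385.74
Import duty = 8950.79 + 1385.74 = 10336.53
Buyer bears: inland to port 423.06 + export clearance 351.25 + origin terminal 863.53 + freight 2750.36 + insurance 216.49 + destination terminal 994.87 + brokerage 431.17 + delivery 2126.17 + duty 10336.53 = 18493.43
Landed cost = invoice 116351.90 + 18493.43 = 134845.33

Total landed cost: SGD 134845.33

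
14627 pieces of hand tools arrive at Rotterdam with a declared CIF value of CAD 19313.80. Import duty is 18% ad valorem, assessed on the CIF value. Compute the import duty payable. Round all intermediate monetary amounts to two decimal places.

Import duty = 19313.80 × 18% = 3476.48

Import duty: CAD 3476.48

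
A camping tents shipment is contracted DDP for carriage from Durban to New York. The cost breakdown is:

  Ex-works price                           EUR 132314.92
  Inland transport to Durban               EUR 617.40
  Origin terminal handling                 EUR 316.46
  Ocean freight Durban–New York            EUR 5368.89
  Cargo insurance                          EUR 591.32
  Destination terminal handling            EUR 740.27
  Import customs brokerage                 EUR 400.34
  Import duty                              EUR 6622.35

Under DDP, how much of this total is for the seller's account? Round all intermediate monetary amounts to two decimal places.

DDP: the seller bears all costs including import duty.
Seller's account: goods 132314.92 + inland to port 617.40 + origin terminal 316.46 + freight 5368.89 + insurance 591.32 + destination terminal 740.27 + brokerage 400.34 + duty 6622.35 = 146971.95
Buyer's account: 0.00

Seller's account: EUR 146971.95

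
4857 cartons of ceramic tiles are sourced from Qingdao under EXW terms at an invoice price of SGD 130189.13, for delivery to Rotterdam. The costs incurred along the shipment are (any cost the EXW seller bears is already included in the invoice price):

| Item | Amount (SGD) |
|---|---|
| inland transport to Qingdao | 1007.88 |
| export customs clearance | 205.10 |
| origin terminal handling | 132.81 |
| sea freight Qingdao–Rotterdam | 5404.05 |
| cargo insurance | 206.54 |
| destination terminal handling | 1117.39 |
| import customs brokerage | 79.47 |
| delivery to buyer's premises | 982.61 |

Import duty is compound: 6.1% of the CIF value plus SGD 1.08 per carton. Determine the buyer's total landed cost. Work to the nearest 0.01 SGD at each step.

Total landed cost: SGD 152936.42

EXW: the seller makes goods available at their premises; the buyer bears all onward costs.
CIF value = EXW price + inland to port + export clearance + origin terminal + freight + insurance = 130189.13 + 1007.88 + 205.10 + 132.81 + 5404.05 + 206.54 = 137145.51
Ad valorem component: 137145.51 × 6.1% = 8365.88
Specific component: 4857 × 1.08 = 5245.56
Import duty = 8365.88 + 5245.56 = 13611.44
Buyer bears: inland to port 1007.88 + export clearance 205.10 + origin terminal 132.81 + freight 5404.05 + insurance 206.54 + destination terminal 1117.39 + brokerage 79.47 + delivery 982.61 + duty 13611.44 = 22747.29
Landed cost = invoice 130189.13 + 22747.29 = 152936.42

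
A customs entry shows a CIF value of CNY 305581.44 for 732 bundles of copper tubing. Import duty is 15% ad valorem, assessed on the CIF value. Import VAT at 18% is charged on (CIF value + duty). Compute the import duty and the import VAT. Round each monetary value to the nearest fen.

Import duty = 305581.44 × 15% = 45837.22
VAT base = CIF + duty = 305581.44 + 45837.22 = 351418.66
Import VAT = 351418.66 × 18% = 63255.36

Import duty: CNY 45837.22; import VAT: CNY 63255.36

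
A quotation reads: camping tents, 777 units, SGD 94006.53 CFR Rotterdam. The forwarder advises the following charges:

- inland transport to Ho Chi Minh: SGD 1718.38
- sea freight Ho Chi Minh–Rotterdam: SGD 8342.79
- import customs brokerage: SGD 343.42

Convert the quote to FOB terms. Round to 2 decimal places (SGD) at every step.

Not relevant to the conversion: inland to port — on the seller under both CFR and FOB; already in the CFR price and stays in the FOB price. brokerage — on the buyer under both terms; not part of either seller's price.
From CFR to FOB, the seller no longer bears: freight.
FOB price = 94006.53 − 8342.79 = 85663.74

FOB price: SGD 85663.74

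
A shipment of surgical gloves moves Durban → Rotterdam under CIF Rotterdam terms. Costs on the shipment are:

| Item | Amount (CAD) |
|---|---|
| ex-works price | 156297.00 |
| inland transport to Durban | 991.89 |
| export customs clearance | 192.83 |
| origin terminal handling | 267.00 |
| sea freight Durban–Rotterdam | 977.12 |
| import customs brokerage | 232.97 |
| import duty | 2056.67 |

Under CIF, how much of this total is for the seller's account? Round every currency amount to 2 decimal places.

Seller's account: CAD 158725.84

CIF: the seller pays costs through ocean freight and marine insurance to the destination port.
Seller's account: goods 156297.00 + inland to port 991.89 + export clearance 192.83 + origin terminal 267.00 + freight 977.12 = 158725.84
Buyer's account: brokerage 232.97 + duty 2056.67 = 2289.64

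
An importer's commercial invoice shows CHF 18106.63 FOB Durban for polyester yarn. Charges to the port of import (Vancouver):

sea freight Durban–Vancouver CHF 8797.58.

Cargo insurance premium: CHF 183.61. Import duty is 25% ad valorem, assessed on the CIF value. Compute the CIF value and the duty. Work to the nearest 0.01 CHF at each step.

CIF = FOB price + freight + insurance
CIF = 18106.63 + 8797.58 + 183.61 = 27087.82
Import duty = 27087.82 × 25% = 6771.96

CIF value: CHF 27087.82; import duty: CHF 6771.96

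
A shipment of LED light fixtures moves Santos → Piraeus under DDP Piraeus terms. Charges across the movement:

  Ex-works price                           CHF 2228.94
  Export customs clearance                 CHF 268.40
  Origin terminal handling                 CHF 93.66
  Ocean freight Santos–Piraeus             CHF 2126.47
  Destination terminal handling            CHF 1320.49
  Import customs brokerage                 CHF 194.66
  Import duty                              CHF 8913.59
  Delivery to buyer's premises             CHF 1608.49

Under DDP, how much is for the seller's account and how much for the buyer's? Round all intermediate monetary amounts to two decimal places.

Seller: CHF 16754.70; buyer: CHF 0.00

DDP: the seller bears all costs including import duty.
Seller's account: goods 2228.94 + export clearance 268.40 + origin terminal 93.66 + freight 2126.47 + destination terminal 1320.49 + brokerage 194.66 + duty 8913.59 + delivery 1608.49 = 16754.70
Buyer's account: 0.00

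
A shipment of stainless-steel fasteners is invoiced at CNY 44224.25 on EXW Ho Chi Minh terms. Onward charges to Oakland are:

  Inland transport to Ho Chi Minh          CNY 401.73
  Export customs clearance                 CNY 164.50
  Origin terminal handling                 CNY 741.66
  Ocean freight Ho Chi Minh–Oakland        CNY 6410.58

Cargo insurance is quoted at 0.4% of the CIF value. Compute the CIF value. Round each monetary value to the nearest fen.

Let C be the CIF value. C = EXW price + pre-shipment costs + freight + 0.4% × C
C − 0.4% × C = 44224.25 + 401.73 + 164.50 + 741.66 + 6410.58
0.996 × C = 51942.72
C = 51942.72 / 0.996 = 52151.33
Insurance premium = 0.4% × 52151.33 = 208.61

CIF value: CNY 52151.33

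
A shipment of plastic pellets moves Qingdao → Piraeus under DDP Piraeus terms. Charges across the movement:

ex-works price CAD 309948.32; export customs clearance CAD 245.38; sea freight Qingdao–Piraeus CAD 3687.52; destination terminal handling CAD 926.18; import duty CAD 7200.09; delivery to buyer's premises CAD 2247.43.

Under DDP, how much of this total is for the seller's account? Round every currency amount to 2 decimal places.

DDP: the seller bears all costs including import duty.
Seller's account: goods 309948.32 + export clearance 245.38 + freight 3687.52 + destination terminal 926.18 + duty 7200.09 + delivery 2247.43 = 324254.92
Buyer's account: 0.00

Seller's account: CAD 324254.92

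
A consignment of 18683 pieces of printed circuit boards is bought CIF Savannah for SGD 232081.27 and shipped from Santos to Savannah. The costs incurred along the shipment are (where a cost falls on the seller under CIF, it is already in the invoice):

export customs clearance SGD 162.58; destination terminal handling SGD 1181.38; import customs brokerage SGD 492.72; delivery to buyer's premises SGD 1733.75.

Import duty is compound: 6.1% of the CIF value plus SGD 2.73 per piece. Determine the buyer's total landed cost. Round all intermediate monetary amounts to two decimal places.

CIF: the seller pays costs through ocean freight and marine insurance to the destination port.
Already in the invoice (seller's account under CIF): export clearance — exclude.
The CIF price already equals the CIF value: 232081.27
Ad valorem component: 232081.27 × 6.1% = 14156.96
Specific component: 18683 × 2.73 = 51004.59
Import duty = 14156.96 + 51004.59 = 65161.55
Buyer bears: destination terminal 1181.38 + brokerage 492.72 + delivery 1733.75 + duty 65161.55 = 68569.40
Landed cost = invoice 232081.27 + 68569.40 = 300650.67

Total landed cost: SGD 300650.67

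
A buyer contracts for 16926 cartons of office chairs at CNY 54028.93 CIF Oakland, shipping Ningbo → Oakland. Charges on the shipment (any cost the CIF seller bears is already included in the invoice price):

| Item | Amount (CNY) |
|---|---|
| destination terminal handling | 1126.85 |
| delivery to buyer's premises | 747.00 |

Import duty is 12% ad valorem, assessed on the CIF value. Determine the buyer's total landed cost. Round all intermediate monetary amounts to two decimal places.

CIF: the seller pays costs through ocean freight and marine insurance to the destination port.
The CIF price already equals the CIF value: 54028.93
Import duty = 54028.93 × 12% = 6483.47
Buyer bears: destination terminal 1126.85 + delivery 747.00 + duty 6483.47 = 8357.32
Landed cost = invoice 54028.93 + 8357.32 = 62386.25

Total landed cost: CNY 62386.25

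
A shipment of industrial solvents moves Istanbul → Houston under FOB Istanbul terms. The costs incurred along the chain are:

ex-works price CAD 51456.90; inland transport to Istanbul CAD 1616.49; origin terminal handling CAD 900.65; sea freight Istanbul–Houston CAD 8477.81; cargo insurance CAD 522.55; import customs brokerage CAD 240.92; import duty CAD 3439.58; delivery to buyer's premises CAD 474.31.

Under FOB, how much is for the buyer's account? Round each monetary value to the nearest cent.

Buyer's account: CAD 13155.17

FOB: the seller bears costs until goods are on board at the origin port; the buyer bears freight, insurance and all costs thereafter.
Seller's account: goods 51456.90 + inland to port 1616.49 + origin terminal 900.65 = 53974.04
Buyer's account: freight 8477.81 + insurance 522.55 + brokerage 240.92 + duty 3439.58 + delivery 474.31 = 13155.17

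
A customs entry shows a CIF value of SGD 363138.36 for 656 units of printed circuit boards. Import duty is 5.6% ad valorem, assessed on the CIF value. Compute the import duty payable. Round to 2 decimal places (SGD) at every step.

Import duty = 363138.36 × 5.6% = 20335.75

Import duty: SGD 20335.75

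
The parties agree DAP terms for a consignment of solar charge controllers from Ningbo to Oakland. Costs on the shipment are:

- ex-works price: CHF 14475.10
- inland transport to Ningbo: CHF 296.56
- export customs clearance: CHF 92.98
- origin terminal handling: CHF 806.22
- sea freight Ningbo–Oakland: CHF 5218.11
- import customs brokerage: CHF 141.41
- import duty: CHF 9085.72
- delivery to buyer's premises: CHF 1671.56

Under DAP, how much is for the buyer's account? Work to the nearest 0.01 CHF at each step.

Buyer's account: CHF 9227.13

DAP: the seller bears all costs to the named destination except import duty and clearance.
Seller's account: goods 14475.10 + inland to port 296.56 + export clearance 92.98 + origin terminal 806.22 + freight 5218.11 + delivery 1671.56 = 22560.53
Buyer's account: brokerage 141.41 + duty 9085.72 = 9227.13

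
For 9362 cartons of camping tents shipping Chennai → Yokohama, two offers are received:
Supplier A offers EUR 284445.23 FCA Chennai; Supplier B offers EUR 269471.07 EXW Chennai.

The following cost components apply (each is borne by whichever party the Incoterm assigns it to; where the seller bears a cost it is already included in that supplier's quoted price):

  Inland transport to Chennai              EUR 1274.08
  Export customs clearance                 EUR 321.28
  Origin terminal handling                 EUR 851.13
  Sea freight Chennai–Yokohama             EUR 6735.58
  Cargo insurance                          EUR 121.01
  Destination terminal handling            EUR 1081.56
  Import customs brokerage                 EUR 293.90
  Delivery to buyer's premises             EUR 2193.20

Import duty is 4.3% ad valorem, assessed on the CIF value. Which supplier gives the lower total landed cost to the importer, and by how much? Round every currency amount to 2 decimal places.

Supplier A (FCA):
CIF value = FCA price + origin terminal + freight + insurance = 284445.23 + 851.13 + 6735.58 + 121.01 = 292152.95
Import duty = 292152.95 × 4.3% = 12562.58
Buyer bears (A): 851.13 + 6735.58 + 121.01 + 1081.56 + 293.90 + 2193.20 = 11276.38
Landed cost (A) = invoice 284445.23 + 11276.38 + duty 12562.58 = 308284.19
Supplier B (EXW):
CIF value = EXW price + inland to port + export clearance + origin terminal + freight + insurance = 269471.07 + 1274.08 + 321.28 + 851.13 + 6735.58 + 121.01 = 278774.15
Import duty = 278774.15 × 4.3% = 11987.29
Buyer bears (B): 1274.08 + 321.28 + 851.13 + 6735.58 + 121.01 + 1081.56 + 293.90 + 2193.20 = 12871.74
Landed cost (B) = invoice 269471.07 + 12871.74 + duty 11987.29 = 294330.10
Difference = |308284.19 − 294330.10| = 13954.09

Supplier B is cheaper by EUR 13954.09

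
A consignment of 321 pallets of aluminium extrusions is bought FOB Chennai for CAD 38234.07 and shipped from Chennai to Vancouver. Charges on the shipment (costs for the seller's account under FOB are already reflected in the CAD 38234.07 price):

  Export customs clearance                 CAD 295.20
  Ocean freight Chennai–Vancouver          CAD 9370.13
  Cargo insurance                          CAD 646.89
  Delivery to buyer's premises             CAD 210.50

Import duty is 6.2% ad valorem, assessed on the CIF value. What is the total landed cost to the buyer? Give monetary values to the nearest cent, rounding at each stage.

Total landed cost: CAD 51453.16

FOB: the seller bears costs until goods are on board at the origin port; the buyer bears freight, insurance and all costs thereafter.
Already in the invoice (seller's account under FOB): export clearance — exclude.
CIF value = FOB price + freight + insurance = 38234.07 + 9370.13 + 646.89 = 48251.09
Import duty = 48251.09 × 6.2% = 2991.57
Buyer bears: freight 9370.13 + insurance 646.89 + delivery 210.50 + duty 2991.57 = 13219.09
Landed cost = invoice 38234.07 + 13219.09 = 51453.16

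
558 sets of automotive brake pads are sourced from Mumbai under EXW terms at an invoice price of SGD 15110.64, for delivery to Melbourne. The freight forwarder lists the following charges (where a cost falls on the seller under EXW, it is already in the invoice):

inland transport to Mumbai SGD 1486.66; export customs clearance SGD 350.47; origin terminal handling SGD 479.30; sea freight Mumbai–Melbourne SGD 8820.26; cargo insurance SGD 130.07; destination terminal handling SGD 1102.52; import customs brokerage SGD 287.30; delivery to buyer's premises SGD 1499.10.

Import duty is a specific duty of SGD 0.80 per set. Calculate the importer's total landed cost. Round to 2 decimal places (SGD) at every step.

Total landed cost: SGD 29712.72

EXW: the seller makes goods available at their premises; the buyer bears all onward costs.
CIF value = EXW price + inland to port + export clearance + origin terminal + freight + insurance = 15110.64 + 1486.66 + 350.47 + 479.30 + 8820.26 + 130.07 = 26377.40
Import duty = 558 × 0.80 = 446.40
Buyer bears: inland to port 1486.66 + export clearance 350.47 + origin terminal 479.30 + freight 8820.26 + insurance 130.07 + destination terminal 1102.52 + brokerage 287.30 + delivery 1499.10 + duty 446.40 = 14602.08
Landed cost = invoice 15110.64 + 14602.08 = 29712.72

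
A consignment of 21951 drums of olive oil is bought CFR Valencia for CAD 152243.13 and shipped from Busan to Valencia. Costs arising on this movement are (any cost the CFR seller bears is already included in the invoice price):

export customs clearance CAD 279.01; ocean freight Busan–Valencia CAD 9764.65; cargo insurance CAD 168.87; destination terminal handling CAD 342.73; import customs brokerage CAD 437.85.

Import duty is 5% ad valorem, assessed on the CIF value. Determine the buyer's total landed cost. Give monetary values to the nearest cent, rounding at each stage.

Total landed cost: CAD 160813.18

CFR: the seller pays costs through ocean freight to the destination port, but not insurance.
Already in the invoice (seller's account under CFR): export clearance, freight — exclude.
CIF value = CFR price + insurance = 152243.13 + 168.87 = 152412.00
Import duty = 152412.00 × 5% = 7620.60
Buyer bears: insurance 168.87 + destination terminal 342.73 + brokerage 437.85 + duty 7620.60 = 8570.05
Landed cost = invoice 152243.13 + 8570.05 = 160813.18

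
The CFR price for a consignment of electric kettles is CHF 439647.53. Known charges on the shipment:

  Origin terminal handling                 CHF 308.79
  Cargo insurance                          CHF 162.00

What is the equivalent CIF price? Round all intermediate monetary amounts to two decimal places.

CIF price: CHF 439809.53

Not relevant to the conversion: origin terminal — on the seller under both CFR and CIF; already in the CFR price and stays in the CIF price.
From CFR to CIF, the seller additionally bears: insurance.
CIF price = 439647.53 + 162.00 = 439809.53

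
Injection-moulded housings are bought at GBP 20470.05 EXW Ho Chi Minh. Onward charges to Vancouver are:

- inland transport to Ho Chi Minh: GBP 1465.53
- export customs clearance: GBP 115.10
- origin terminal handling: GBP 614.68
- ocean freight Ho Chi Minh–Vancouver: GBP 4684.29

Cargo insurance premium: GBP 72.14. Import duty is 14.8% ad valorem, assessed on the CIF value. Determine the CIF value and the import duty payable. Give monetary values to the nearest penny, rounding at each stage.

CIF = EXW price + pre-shipment costs + freight + insurance
CIF = 20470.05 + 1465.53 + 115.10 + 614.68 + 4684.29 + 72.14 = 27421.79
Import duty = 27421.79 × 14.8% = 4058.42

CIF value: GBP 27421.79; import duty: GBP 4058.42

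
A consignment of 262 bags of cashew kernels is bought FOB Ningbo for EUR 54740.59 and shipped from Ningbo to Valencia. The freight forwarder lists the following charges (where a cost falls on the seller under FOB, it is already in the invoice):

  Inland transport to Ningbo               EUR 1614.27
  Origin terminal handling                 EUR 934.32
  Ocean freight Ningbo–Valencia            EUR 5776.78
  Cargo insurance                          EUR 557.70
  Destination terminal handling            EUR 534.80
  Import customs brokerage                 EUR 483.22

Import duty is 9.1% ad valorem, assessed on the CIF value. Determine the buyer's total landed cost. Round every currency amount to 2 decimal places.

Total landed cost: EUR 67650.92

FOB: the seller bears costs until goods are on board at the origin port; the buyer bears freight, insurance and all costs thereafter.
Already in the invoice (seller's account under FOB): inland to port, origin terminal — exclude.
CIF value = FOB price + freight + insurance = 54740.59 + 5776.78 + 557.70 = 61075.07
Import duty = 61075.07 × 9.1% = 5557.83
Buyer bears: freight 5776.78 + insurance 557.70 + destination terminal 534.80 + brokerage 483.22 + duty 5557.83 = 12910.33
Landed cost = invoice 54740.59 + 12910.33 = 67650.92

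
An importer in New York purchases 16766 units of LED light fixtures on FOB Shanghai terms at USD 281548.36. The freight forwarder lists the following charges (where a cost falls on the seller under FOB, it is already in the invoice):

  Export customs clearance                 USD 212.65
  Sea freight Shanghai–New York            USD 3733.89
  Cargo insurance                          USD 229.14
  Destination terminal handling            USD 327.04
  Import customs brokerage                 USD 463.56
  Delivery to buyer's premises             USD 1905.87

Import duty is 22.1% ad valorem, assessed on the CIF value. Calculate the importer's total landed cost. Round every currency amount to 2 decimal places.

FOB: the seller bears costs until goods are on board at the origin port; the buyer bears freight, insurance and all costs thereafter.
Already in the invoice (seller's account under FOB): export clearance — exclude.
CIF value = FOB price + freight + insurance = 281548.36 + 3733.89 + 229.14 = 285511.39
Import duty = 285511.39 × 22.1% = 63098.02
Buyer bears: freight 3733.89 + insurance 229.14 + destination terminal 327.04 + brokerage 463.56 + delivery 1905.87 + duty 63098.02 = 69757.52
Landed cost = invoice 281548.36 + 69757.52 = 351305.88

Total landed cost: USD 351305.88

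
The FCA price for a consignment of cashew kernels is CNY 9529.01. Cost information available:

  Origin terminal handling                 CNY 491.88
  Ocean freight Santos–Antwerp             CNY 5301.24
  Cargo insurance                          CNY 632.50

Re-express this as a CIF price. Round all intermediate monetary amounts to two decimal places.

CIF price: CNY 15954.63

From FCA to CIF, the seller additionally bears: origin terminal, freight, insurance.
CIF price = 9529.01 + 491.88 + 5301.24 + 632.50 = 15954.63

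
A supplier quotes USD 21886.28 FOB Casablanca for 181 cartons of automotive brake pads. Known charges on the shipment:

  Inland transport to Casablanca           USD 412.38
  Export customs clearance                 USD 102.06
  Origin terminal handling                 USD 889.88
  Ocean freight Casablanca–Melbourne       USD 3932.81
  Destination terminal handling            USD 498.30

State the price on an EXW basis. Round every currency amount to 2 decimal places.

EXW price: USD 20481.96

Not relevant to the conversion: freight, destination terminal — on the buyer under both terms; not part of either seller's price.
From FOB to EXW, the seller no longer bears: inland to port, export clearance, origin terminal.
EXW price = 21886.28 − 412.38 − 102.06 − 889.88 = 20481.96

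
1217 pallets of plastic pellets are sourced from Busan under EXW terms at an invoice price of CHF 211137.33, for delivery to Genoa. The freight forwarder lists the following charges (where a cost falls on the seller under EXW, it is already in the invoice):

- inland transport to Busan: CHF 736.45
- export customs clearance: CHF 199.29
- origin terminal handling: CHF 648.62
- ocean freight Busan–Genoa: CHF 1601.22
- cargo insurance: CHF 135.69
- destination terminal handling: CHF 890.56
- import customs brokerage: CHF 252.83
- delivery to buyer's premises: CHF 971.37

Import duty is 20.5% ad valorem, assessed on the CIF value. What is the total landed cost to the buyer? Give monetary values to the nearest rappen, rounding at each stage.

EXW: the seller makes goods available at their premises; the buyer bears all onward costs.
CIF value = EXW price + inland to port + export clearance + origin terminal + freight + insurance = 211137.33 + 736.45 + 199.29 + 648.62 + 1601.22 + 135.69 = 214458.60
Import duty = 214458.60 × 20.5% = 43964.01
Buyer bears: inland to port 736.45 + export clearance 199.29 + origin terminal 648.62 + freight 1601.22 + insurance 135.69 + destination terminal 890.56 + brokerage 252.83 + delivery 971.37 + duty 43964.01 = 49400.04
Landed cost = invoice 211137.33 + 49400.04 = 260537.37

Total landed cost: CHF 260537.37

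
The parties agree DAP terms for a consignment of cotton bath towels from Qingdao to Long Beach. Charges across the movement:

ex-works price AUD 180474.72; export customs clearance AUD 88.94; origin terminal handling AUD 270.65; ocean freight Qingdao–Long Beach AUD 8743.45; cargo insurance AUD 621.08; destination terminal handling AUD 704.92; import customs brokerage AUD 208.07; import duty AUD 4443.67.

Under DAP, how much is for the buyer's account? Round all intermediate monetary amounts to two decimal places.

DAP: the seller bears all costs to the named destination except import duty and clearance.
Seller's account: goods 180474.72 + export clearance 88.94 + origin terminal 270.65 + freight 8743.45 + insurance 621.08 + destination terminal 704.92 = 190903.76
Buyer's account: brokerage 208.07 + duty 4443.67 = 4651.74

Buyer's account: AUD 4651.74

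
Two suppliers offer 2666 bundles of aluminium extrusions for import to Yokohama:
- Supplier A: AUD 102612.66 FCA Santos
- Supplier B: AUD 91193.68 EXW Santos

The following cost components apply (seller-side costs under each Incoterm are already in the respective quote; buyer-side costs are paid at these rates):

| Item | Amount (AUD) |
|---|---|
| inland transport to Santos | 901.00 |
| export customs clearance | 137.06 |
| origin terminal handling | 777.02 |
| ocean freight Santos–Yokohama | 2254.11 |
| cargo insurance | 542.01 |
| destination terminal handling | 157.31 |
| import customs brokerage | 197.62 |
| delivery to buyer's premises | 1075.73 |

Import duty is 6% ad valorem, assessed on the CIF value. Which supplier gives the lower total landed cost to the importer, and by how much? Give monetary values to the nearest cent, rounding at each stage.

Supplier B is cheaper by AUD 11003.78

Supplier A (FCA):
CIF value = FCA price + origin terminal + freight + insurance = 102612.66 + 777.02 + 2254.11 + 542.01 = 106185.80
Import duty = 106185.80 × 6% = 6371.15
Buyer bears (A): 777.02 + 2254.11 + 542.01 + 157.31 + 197.62 + 1075.73 = 5003.80
Landed cost (A) = invoice 102612.66 + 5003.80 + duty 6371.15 = 113987.61
Supplier B (EXW):
CIF value = EXW price + inland to port + export clearance + origin terminal + freight + insurance = 91193.68 + 901.00 + 137.06 + 777.02 + 2254.11 + 542.01 = 95804.88
Import duty = 95804.88 × 6% = 5748.29
Buyer bears (B): 901.00 + 137.06 + 777.02 + 2254.11 + 542.01 + 157.31 + 197.62 + 1075.73 = 6041.86
Landed cost (B) = invoice 91193.68 + 6041.86 + duty 5748.29 = 102983.83
Difference = |113987.61 − 102983.83| = 11003.78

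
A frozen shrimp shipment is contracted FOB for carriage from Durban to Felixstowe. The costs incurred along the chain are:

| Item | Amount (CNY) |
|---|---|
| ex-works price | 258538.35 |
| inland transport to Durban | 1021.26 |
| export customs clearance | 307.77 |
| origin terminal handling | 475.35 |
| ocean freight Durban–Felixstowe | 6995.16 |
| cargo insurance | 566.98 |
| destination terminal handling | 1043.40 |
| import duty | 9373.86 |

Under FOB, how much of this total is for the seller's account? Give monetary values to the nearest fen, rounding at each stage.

Seller's account: CNY 260342.73

FOB: the seller bears costs until goods are on board at the origin port; the buyer bears freight, insurance and all costs thereafter.
Seller's account: goods 258538.35 + inland to port 1021.26 + export clearance 307.77 + origin terminal 475.35 = 260342.73
Buyer's account: freight 6995.16 + insurance 566.98 + destination terminal 1043.40 + duty 9373.86 = 17979.40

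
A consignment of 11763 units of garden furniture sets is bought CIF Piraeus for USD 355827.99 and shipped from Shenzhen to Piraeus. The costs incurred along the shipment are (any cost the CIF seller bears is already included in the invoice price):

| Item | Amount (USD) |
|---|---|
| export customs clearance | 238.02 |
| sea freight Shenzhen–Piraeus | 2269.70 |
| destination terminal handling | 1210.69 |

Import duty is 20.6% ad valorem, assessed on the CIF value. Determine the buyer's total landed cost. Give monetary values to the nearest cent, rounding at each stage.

Total landed cost: USD 430339.25

CIF: the seller pays costs through ocean freight and marine insurance to the destination port.
Already in the invoice (seller's account under CIF): export clearance, freight — exclude.
The CIF price already equals the CIF value: 355827.99
Import duty = 355827.99 × 20.6% = 73300.57
Buyer bears: destination terminal 1210.69 + duty 73300.57 = 74511.26
Landed cost = invoice 355827.99 + 74511.26 = 430339.25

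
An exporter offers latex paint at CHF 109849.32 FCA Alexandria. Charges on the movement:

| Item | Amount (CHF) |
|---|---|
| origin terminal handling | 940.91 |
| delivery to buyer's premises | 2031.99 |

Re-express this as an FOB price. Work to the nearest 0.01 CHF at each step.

FOB price: CHF 110790.23

Not relevant to the conversion: delivery — on the buyer under both terms; not part of either seller's price.
From FCA to FOB, the seller additionally bears: origin terminal.
FOB price = 109849.32 + 940.91 = 110790.23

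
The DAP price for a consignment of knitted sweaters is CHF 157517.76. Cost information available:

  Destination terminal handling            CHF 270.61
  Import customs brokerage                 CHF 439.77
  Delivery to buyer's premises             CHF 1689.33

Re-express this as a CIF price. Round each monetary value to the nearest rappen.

Not relevant to the conversion: brokerage — on the buyer under both terms; not part of either seller's price.
From DAP to CIF, the seller no longer bears: destination terminal, delivery.
CIF price = 157517.76 − 270.61 − 1689.33 = 155557.82

CIF price: CHF 155557.82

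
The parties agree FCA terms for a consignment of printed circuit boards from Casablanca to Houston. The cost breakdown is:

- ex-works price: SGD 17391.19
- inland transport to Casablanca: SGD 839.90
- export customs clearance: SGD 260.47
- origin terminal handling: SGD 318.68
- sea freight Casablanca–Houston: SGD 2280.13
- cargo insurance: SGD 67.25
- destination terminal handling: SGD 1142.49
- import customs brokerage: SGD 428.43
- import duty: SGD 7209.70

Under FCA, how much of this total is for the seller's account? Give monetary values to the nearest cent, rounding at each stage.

FCA: the seller delivers export-cleared goods to the carrier; the buyer bears costs from that point.
Seller's account: goods 17391.19 + inland to port 839.90 + export clearance 260.47 = 18491.56
Buyer's account: origin terminal 318.68 + freight 2280.13 + insurance 67.25 + destination terminal 1142.49 + brokerage 428.43 + duty 7209.70 = 11446.68

Seller's account: SGD 18491.56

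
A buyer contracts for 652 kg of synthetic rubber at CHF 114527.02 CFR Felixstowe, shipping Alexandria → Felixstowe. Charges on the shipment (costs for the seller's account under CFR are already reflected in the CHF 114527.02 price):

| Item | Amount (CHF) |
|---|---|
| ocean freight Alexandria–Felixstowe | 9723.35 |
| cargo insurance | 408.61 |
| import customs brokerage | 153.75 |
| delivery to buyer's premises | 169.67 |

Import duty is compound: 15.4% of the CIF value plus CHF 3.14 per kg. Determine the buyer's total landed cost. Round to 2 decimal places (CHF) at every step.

Total landed cost: CHF 135006.42

CFR: the seller pays costs through ocean freight to the destination port, but not insurance.
Already in the invoice (seller's account under CFR): freight — exclude.
CIF value = CFR price + insurance = 114527.02 + 408.61 = 114935.63
Ad valorem component: 114935.63 × 15.4% = 17700.09
Specific component: 652 × 3.14 = 2047.28
Import duty = 17700.09 + 2047.28 = 19747.37
Buyer bears: insurance 408.61 + brokerage 153.75 + delivery 169.67 + duty 19747.37 = 20479.40
Landed cost = invoice 114527.02 + 20479.40 = 135006.42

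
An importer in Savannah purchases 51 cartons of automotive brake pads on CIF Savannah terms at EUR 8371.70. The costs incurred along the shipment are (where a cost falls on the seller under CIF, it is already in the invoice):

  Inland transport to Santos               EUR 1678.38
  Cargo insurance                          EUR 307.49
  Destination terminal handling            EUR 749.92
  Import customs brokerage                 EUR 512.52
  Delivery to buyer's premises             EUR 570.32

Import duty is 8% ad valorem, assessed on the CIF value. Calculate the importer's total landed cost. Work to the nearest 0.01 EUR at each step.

CIF: the seller pays costs through ocean freight and marine insurance to the destination port.
Already in the invoice (seller's account under CIF): inland to port, insurance — exclude.
The CIF price already equals the CIF value: 8371.70
Import duty = 8371.70 × 8% = 669.74
Buyer bears: destination terminal 749.92 + brokerage 512.52 + delivery 570.32 + duty 669.74 = 2502.50
Landed cost = invoice 8371.70 + 2502.50 = 10874.20

Total landed cost: EUR 10874.20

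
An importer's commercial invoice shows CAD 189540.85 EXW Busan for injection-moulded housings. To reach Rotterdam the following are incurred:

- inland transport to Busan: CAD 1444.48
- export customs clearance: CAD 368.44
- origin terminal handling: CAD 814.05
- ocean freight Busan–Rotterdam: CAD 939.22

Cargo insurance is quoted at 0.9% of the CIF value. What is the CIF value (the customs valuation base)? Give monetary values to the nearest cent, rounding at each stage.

CIF value: CAD 194860.79

Let C be the CIF value. C = EXW price + pre-shipment costs + freight + 0.9% × C
C − 0.9% × C = 189540.85 + 1444.48 + 368.44 + 814.05 + 939.22
0.991 × C = 193107.04
C = 193107.04 / 0.991 = 194860.79
Insurance premium = 0.9% × 194860.79 = 1753.75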